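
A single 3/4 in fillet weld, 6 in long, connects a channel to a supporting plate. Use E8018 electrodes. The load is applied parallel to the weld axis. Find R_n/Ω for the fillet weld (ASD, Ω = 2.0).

E80XX → F_EXX = 80 ksi.
Effective throat t_e = 0.707 × 0.75 = 0.5302 in.
Total length L = 6 in; A_we = 0.5302 × 6 = 3.181 in².
F_nw = 0.6 F_EXX = 0.6 × 80 = 48 ksi.
R_n = 48 × 3.181 = 152.7 kip; R_n/Ω = 152.7/2.0 = 76.36 kip.

R_n/Ω ≈ 76.4 kip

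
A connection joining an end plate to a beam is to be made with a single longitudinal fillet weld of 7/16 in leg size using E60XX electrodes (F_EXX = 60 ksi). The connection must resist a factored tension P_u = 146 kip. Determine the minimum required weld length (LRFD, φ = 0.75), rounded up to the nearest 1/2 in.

Throat t_e = 0.707 × 0.4375 = 0.3093 in.
φr_n = 0.75 × 0.6 × 60 × 0.3093 = 8.351 kip/in.
L_req = P_u / φr_n = 146 / 8.351 = 17.48 in total.
Round up → use L = 17.5 in.

L = 17.5 in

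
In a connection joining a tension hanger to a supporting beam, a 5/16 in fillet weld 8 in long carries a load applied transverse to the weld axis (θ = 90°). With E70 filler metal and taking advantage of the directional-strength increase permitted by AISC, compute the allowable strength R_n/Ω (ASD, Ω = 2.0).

E70XX → F_EXX = 70 ksi.
t_e = 0.707 × 0.3125 = 0.2209 in; A_we = 0.2209 × 8 = 1.767 in².
Directional factor: 1.0 + 0.5 sin^1.5(90°) = 1.5.
F_nw = 0.6 × 70 × 1.5 = 63 ksi.
R_n/Ω = (63 × 1.767) / 2.0 = 55.68 kip.

R_n/Ω ≈ 55.7 kip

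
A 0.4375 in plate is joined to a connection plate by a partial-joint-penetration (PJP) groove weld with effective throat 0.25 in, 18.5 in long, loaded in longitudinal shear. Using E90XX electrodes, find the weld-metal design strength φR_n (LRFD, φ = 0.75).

φR_n ≈ 187 kips

E90XX → F_EXX = 90 ksi.
Effective throat (given) t_e = 0.25 in.
A_we = 0.25 × 18.5 = 4.625 in².
F_nw = 0.6 F_EXX = 54 ksi.
φR_n = 0.75 × 54 × 4.625 = 187.3 kips.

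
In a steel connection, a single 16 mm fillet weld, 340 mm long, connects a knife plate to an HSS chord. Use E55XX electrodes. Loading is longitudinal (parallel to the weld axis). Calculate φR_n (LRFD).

φR_n ≈ 952 kN

E55XX → F_EXX = 550 MPa.
Effective throat t_e = 0.707 × 16 = 11.31 mm.
Total length L = 340 mm; A_we = 11.31 × 340 = 3846 mm².
F_nw = 0.6 F_EXX = 0.6 × 550 = 330 MPa.
φR_n = 0.75 × 330 × 3846 × 10⁻³ = 951.9 kN.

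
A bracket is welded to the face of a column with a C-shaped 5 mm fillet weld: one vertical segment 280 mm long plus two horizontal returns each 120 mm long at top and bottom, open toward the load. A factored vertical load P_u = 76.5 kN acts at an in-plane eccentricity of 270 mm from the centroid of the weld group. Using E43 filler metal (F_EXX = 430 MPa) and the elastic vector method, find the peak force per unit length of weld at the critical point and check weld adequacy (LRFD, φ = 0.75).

Total weld length L_w = 520 mm. Treat welds as unit-width lines.
Centroid: x̄ = 2×120×60 / 520 = 27.69 mm from the vertical weld.
Polar moment about centroid: J = I_x + I_y = [280³/12 + 2×120×140²] + [280×27.69² + 2(120³/12 + 120×32.31²)] = 7287000 mm³.
Direct shear f_v = P/L_w = 76.5×10³ / 520 = 147.1 N/mm (vertical).
Torsion M = P·e = 76.5×10³ × 270 = 20655000 N·mm.
Critical point at (x, y) = (92.31, 140) from centroid. f_tx = M·y/J = 396.9 N/mm; f_ty = M·x/J = 261.7 N/mm.
Resultant f_max = √[f_tx² + (f_v + f_ty)²] = √[396.9² + (147.1 + 261.7)²] = 569.7 N/mm.
Capacity per unit length: φr_n = 0.75 × 0.6 × 430 × (0.707 × 5) = 684 N/mm.
569.7 ≤ 684 → adequate.

f_max ≈ 570 N/mm; adequate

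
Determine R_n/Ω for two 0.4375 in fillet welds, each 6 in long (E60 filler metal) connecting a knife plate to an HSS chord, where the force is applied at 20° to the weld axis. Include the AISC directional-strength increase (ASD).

R_n/Ω ≈ 73.5 kip

E60XX → F_EXX = 60 ksi.
t_e = 0.707 × 0.4375 = 0.3093 in; A_we = 0.3093 × 12 = 3.712 in².
Directional factor: 1.0 + 0.5 sin^1.5(20°) = 1.1.
F_nw = 0.6 × 60 × 1.1 = 39.6 ksi.
R_n/Ω = (39.6 × 3.712) / 2.0 = 73.49 kip.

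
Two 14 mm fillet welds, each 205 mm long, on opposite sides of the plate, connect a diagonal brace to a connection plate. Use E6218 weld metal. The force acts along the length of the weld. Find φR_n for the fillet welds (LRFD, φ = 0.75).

φR_n ≈ 1130 kN

E62XX → F_EXX = 620 MPa.
Effective throat t_e = 0.707 × 14 = 9.898 mm.
Total length L = 410 mm; A_we = 9.898 × 410 = 4058 mm².
F_nw = 0.6 F_EXX = 0.6 × 620 = 372 MPa.
φR_n = 0.75 × 372 × 4058 × 10⁻³ = 1132 kN.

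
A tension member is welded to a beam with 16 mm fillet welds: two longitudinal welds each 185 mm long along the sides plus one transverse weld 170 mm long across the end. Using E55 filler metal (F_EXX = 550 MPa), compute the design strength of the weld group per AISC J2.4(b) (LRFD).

φR_n ≈ 1590 kN

t_e = 0.707 × 16 = 11.31 mm.
R_nwl = 0.6 × 550 × 11.31 × 370 × 10⁻³ = 1381 kN (longitudinal, 2 welds).
R_nwt = 0.6 × 550 × 11.31 × 170 × 10⁻³ = 634.6 kN (transverse, base value).
(i) R_nwl + R_nwt = 2016 kN; (ii) 0.85 R_nwl + 1.5 R_nwt = 2126 kN.
R_n = max = 2126 kN [governs: (ii)]; φR_n = 1594 kN.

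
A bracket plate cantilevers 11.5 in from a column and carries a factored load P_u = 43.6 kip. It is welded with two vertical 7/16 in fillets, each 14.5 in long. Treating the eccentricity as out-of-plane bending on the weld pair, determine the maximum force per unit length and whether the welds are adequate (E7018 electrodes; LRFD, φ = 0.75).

E70XX → F_EXX = 70 ksi.
L_w = 2 × 14.5 = 29 in; section modulus (unit throat) S = 2 × L²/6 = 70.08 in².
Direct shear f_v = P/L_w = 43.6/29 = 1.503 kip/in.
Moment M = P × e = 43.6 × 11.5 = 501.4 kip·in; bending f_b = M/S = 7.154 kip/in.
f_max = √(f_v² + f_b²) = √(1.503² + 7.154²) = 7.311 kip/in.
φr_n = 0.75 × 0.6 × 70 × (0.707 × 0.4375) = 9.743 kip/in → adequate.

f_max ≈ 7.31 kip/in; adequate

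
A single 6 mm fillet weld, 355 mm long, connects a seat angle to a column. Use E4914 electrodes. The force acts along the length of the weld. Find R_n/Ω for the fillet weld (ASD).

R_n/Ω ≈ 221 kN

E49XX → F_EXX = 490 MPa.
Effective throat t_e = 0.707 × 6 = 4.242 mm.
Total length L = 355 mm; A_we = 4.242 × 355 = 1506 mm².
F_nw = 0.6 F_EXX = 0.6 × 490 = 294 MPa.
R_n = 294 × 1506 × 10⁻³ = 442.7 kN; R_n/Ω = 442.7/2.0 = 221.4 kN.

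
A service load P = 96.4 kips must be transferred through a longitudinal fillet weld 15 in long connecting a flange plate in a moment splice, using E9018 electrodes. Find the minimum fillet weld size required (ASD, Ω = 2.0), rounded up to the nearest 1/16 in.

E90XX → F_EXX = 90 ksi.
Total weld length L = 15 in.
Required throat t_e = P × Ω / (0.6 F_EXX × L) = 96.4 × 2.0 / (0.6 × 90 × 15) = 0.238 in.
Required leg w = t_e / 0.707 = 0.3367 in → use 3/8 in.

w = 3/8 in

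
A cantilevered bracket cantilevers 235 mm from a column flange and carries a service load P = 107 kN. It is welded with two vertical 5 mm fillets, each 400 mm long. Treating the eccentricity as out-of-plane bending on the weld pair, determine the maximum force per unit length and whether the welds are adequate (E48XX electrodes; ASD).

E48XX → F_EXX = 480 MPa.
L_w = 2 × 400 = 800 mm; section modulus (unit throat) S = 2 × L²/6 = 53330 mm².
Direct shear f_v = P/L_w = 107×10³/800 = 133.8 N/mm.
Moment M = P × e = 107×10³ × 235 = 25145000 N·mm; bending f_b = M/S = 471.5 N/mm.
f_max = √(f_v² + f_b²) = √(133.8² + 471.5²) = 490.1 N/mm.
r_n/Ω = (1/2.0) × 0.6 × 480 × (0.707 × 5) = 509 N/mm → adequate.

f_max ≈ 490 N/mm; adequate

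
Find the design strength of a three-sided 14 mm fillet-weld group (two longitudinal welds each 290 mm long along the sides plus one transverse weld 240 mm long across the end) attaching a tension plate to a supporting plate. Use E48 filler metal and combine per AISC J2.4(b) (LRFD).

φR_n ≈ 1820 kN

E48XX → F_EXX = 480 MPa.
t_e = 0.707 × 14 = 9.898 mm.
R_nwl = 0.6 × 480 × 9.898 × 580 × 10⁻³ = 1653 kN (longitudinal, 2 welds).
R_nwt = 0.6 × 480 × 9.898 × 240 × 10⁻³ = 684.1 kN (transverse, base value).
(i) R_nwl + R_nwt = 2338 kN; (ii) 0.85 R_nwl + 1.5 R_nwt = 2432 kN.
R_n = max = 2432 kN [governs: (ii)]; φR_n = 1824 kN.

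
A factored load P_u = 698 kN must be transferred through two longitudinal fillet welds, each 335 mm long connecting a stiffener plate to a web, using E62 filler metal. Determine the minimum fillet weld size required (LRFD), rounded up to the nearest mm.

E62XX → F_EXX = 620 MPa.
Total weld length L = 670 mm.
Required throat t_e = P_u / (φ × 0.6 F_EXX × L) = 698 / (0.75 × 0.6 × 620 × 670 × 10⁻³) = 3.734 mm.
Required leg w = t_e / 0.707 = 5.281 mm → use 6 mm.

w = 6 mm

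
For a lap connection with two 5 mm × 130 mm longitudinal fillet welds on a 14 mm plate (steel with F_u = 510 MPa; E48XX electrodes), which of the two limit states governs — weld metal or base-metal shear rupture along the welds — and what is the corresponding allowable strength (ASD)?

R_n/Ω ≈ 132 kN (weld metal governs)

E48XX → F_EXX = 480 MPa.
t_e = 0.707 × 5 = 3.535 mm; L = 260 mm.
Weld metal: R_n/Ω = (1/2.0) × 0.6 × 480 × 3.535 × 260 × 10⁻³ = 132.4 kN.
Base metal (shear rupture): R_n/Ω = (1/2.0) × 0.6 × 510 × 14 × 260 × 10⁻³ = 556.9 kN.
Governing: weld metal.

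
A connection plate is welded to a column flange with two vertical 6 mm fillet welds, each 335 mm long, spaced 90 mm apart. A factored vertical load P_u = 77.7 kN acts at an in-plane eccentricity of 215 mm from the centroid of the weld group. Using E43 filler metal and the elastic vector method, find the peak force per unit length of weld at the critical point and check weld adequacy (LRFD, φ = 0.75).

f_max ≈ 425 N/mm; adequate

E43XX → F_EXX = 430 MPa.
Total weld length L_w = 670 mm. Treat welds as unit-width lines.
Polar moment about centroid: J = 2[d³/12 + d(b/2)²] = 2[335³/12 + 335×45²] = 7623000 mm³.
Direct shear f_v = P/L_w = 77.7×10³ / 670 = 116 N/mm (vertical).
Torsion M = P·e = 77.7×10³ × 215 = 16706000 N·mm.
Critical point at (x, y) = (45, 167.5) from centroid. f_tx = M·y/J = 367.1 N/mm; f_ty = M·x/J = 98.62 N/mm.
Resultant f_max = √[f_tx² + (f_v + f_ty)²] = √[367.1² + (116 + 98.62)²] = 425.2 N/mm.
Capacity per unit length: φr_n = 0.75 × 0.6 × 430 × (0.707 × 6) = 820.8 N/mm.
425.2 ≤ 820.8 → adequate.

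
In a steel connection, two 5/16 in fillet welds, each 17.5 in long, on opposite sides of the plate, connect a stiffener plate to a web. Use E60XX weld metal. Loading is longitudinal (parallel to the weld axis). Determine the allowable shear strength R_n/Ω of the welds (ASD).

E60XX → F_EXX = 60 ksi.
Effective throat t_e = 0.707 × 0.3125 = 0.2209 in.
Total length L = 35 in; A_we = 0.2209 × 35 = 7.733 in².
F_nw = 0.6 F_EXX = 0.6 × 60 = 36 ksi.
R_n = 36 × 7.733 = 278.4 kip; R_n/Ω = 278.4/2.0 = 139.2 kip.

R_n/Ω ≈ 139 kip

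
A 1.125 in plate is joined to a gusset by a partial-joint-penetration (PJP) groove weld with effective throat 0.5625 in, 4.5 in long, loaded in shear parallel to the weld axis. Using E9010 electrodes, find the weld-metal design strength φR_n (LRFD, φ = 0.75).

E90XX → F_EXX = 90 ksi.
Effective throat (given) t_e = 0.5625 in.
A_we = 0.5625 × 4.5 = 2.531 in².
F_nw = 0.6 F_EXX = 54 ksi.
φR_n = 0.75 × 54 × 2.531 = 102.5 kips.

φR_n ≈ 103 kips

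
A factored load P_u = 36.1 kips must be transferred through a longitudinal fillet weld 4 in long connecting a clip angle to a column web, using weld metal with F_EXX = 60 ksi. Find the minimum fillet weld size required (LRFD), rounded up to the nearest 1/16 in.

w = 1/2 in

Total weld length L = 4 in.
Required throat t_e = P_u / (φ × 0.6 F_EXX × L) = 36.1 / (0.75 × 0.6 × 60 × 4) = 0.3343 in.
Required leg w = t_e / 0.707 = 0.4728 in → use 1/2 in.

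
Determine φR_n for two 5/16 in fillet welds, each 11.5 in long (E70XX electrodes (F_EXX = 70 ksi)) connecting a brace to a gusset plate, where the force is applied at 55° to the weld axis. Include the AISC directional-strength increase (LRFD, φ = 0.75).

φR_n ≈ 219 kip

t_e = 0.707 × 0.3125 = 0.2209 in; A_we = 0.2209 × 23 = 5.082 in².
Directional factor: 1.0 + 0.5 sin^1.5(55°) = 1.371.
F_nw = 0.6 × 70 × 1.371 = 57.57 ksi.
φR_n = 0.75 × 57.57 × 5.082 = 219.4 kip.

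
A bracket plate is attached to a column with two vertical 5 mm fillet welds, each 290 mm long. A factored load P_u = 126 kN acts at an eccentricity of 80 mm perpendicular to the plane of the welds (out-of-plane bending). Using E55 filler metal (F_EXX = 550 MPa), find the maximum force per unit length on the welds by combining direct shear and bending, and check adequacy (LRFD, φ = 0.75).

f_max ≈ 420 N/mm; adequate

L_w = 2 × 290 = 580 mm; section modulus (unit throat) S = 2 × L²/6 = 28030 mm².
Direct shear f_v = P/L_w = 126×10³/580 = 217.2 N/mm.
Moment M = P × e = 126×10³ × 80 = 10080000 N·mm; bending f_b = M/S = 359.6 N/mm.
f_max = √(f_v² + f_b²) = √(217.2² + 359.6²) = 420.1 N/mm.
φr_n = 0.75 × 0.6 × 550 × (0.707 × 5) = 874.9 N/mm → adequate.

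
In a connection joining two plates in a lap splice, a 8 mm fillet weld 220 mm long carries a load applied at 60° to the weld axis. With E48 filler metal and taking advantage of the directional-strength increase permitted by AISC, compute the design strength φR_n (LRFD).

φR_n ≈ 377 kN

E48XX → F_EXX = 480 MPa.
t_e = 0.707 × 8 = 5.656 mm; A_we = 5.656 × 220 = 1244 mm².
Directional factor: 1.0 + 0.5 sin^1.5(60°) = 1.403.
F_nw = 0.6 × 480 × 1.403 = 404.1 MPa.
φR_n = 0.75 × 404.1 × 1244 × 10⁻³ = 377.1 kN.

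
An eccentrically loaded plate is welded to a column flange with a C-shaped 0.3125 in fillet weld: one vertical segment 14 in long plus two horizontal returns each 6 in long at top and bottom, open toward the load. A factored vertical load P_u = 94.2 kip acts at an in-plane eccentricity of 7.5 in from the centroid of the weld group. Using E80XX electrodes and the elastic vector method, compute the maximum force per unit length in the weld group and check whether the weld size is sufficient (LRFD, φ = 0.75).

f_max ≈ 9.02 kip/in; NOT adequate

E80XX → F_EXX = 80 ksi.
Total weld length L_w = 26 in. Treat welds as unit-width lines.
Centroid: x̄ = 2×6×3 / 26 = 1.385 in from the vertical weld.
Polar moment about centroid: J = I_x + I_y = [14³/12 + 2×6×7²] + [14×1.385² + 2(6³/12 + 6×1.615²)] = 910.8 in³.
Direct shear f_v = P/L_w = 94.2 / 26 = 3.623 kip/in (vertical).
Torsion M = P·e = 94.2 × 7.5 = 706.5 kip·in.
Critical point at (x, y) = (4.615, 7) from centroid. f_tx = M·y/J = 5.43 kip/in; f_ty = M·x/J = 3.58 kip/in.
Resultant f_max = √[f_tx² + (f_v + f_ty)²] = √[5.43² + (3.623 + 3.58)²] = 9.02 kip/in.
Capacity per unit length: φr_n = 0.75 × 0.6 × 80 × (0.707 × 0.3125) = 7.954 kip/in.
9.02 > 7.954 → NOT adequate.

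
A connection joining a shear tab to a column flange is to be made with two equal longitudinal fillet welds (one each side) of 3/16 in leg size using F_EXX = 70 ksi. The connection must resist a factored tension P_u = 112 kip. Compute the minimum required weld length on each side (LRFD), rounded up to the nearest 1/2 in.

Throat t_e = 0.707 × 0.1875 = 0.1326 in.
φr_n = 0.75 × 0.6 × 70 × 0.1326 = 4.176 kip/in.
L_req = P_u / φr_n = 112 / 4.176 = 26.82 in total.
Per side: 26.82 / 2 = 13.41 in.
Round up → use L = 13.5 in on each side.

L = 13.5 in on each side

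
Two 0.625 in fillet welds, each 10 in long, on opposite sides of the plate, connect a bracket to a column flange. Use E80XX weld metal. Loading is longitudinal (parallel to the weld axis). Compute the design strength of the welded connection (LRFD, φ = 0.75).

E80XX → F_EXX = 80 ksi.
Effective throat t_e = 0.707 × 0.625 = 0.4419 in.
Total length L = 20 in; A_we = 0.4419 × 20 = 8.837 in².
F_nw = 0.6 F_EXX = 0.6 × 80 = 48 ksi.
φR_n = 0.75 × 48 × 8.837 = 318.1 kips.

φR_n ≈ 318 kips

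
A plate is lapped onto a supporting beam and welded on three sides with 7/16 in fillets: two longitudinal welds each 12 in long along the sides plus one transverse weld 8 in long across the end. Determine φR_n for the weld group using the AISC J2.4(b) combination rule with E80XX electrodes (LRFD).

E80XX → F_EXX = 80 ksi.
t_e = 0.707 × 0.4375 = 0.3093 in.
R_nwl = 0.6 × 80 × 0.3093 × 24 = 356.3 kip (longitudinal, 2 welds).
R_nwt = 0.6 × 80 × 0.3093 × 8 = 118.8 kip (transverse, base value).
(i) R_nwl + R_nwt = 475.1 kip; (ii) 0.85 R_nwl + 1.5 R_nwt = 481 kip.
R_n = max = 481 kip [governs: (ii)]; φR_n = 360.8 kip.

φR_n ≈ 361 kip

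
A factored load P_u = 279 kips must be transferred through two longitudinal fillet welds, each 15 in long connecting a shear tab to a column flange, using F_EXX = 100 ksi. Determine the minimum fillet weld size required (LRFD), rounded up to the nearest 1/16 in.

Total weld length L = 30 in.
Required throat t_e = P_u / (φ × 0.6 F_EXX × L) = 279 / (0.75 × 0.6 × 100 × 30) = 0.2067 in.
Required leg w = t_e / 0.707 = 0.2923 in → use 5/16 in.

w = 5/16 in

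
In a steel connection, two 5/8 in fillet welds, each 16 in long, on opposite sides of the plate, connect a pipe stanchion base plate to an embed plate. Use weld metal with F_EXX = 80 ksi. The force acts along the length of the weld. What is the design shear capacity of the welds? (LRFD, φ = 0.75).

φR_n ≈ 509 kip

Effective throat t_e = 0.707 × 0.625 = 0.4419 in.
Total length L = 32 in; A_we = 0.4419 × 32 = 14.14 in².
F_nw = 0.6 F_EXX = 0.6 × 80 = 48 ksi.
φR_n = 0.75 × 48 × 14.14 = 509 kip.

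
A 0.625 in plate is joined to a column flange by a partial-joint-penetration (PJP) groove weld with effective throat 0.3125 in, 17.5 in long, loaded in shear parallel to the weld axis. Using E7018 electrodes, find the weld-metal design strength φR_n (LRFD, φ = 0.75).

E70XX → F_EXX = 70 ksi.
Effective throat (given) t_e = 0.3125 in.
A_we = 0.3125 × 17.5 = 5.469 in².
F_nw = 0.6 F_EXX = 42 ksi.
φR_n = 0.75 × 42 × 5.469 = 172.3 kips.

φR_n ≈ 172 kips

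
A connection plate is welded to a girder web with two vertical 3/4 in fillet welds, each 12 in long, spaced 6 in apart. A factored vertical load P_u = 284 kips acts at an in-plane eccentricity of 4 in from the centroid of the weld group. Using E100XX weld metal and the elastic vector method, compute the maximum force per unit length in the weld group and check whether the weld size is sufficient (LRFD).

E100XX → F_EXX = 100 ksi.
Total weld length L_w = 24 in. Treat welds as unit-width lines.
Polar moment about centroid: J = 2[d³/12 + d(b/2)²] = 2[12³/12 + 12×3²] = 504 in³.
Direct shear f_v = P/L_w = 284 / 24 = 11.83 kip/in (vertical).
Torsion M = P·e = 284 × 4 = 1136 kip·in.
Critical point at (x, y) = (3, 6) from centroid. f_tx = M·y/J = 13.52 kip/in; f_ty = M·x/J = 6.762 kip/in.
Resultant f_max = √[f_tx² + (f_v + f_ty)²] = √[13.52² + (11.83 + 6.762)²] = 22.99 kip/in.
Capacity per unit length: φr_n = 0.75 × 0.6 × 100 × (0.707 × 0.75) = 23.86 kip/in.
22.99 ≤ 23.86 → adequate.

f_max ≈ 23 kip/in; adequate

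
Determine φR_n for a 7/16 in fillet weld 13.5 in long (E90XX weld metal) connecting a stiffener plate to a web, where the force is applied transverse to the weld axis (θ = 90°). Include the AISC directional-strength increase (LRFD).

E90XX → F_EXX = 90 ksi.
t_e = 0.707 × 0.4375 = 0.3093 in; A_we = 0.3093 × 13.5 = 4.176 in².
Directional factor: 1.0 + 0.5 sin^1.5(90°) = 1.5.
F_nw = 0.6 × 90 × 1.5 = 81 ksi.
φR_n = 0.75 × 81 × 4.176 = 253.7 kip.

φR_n ≈ 254 kip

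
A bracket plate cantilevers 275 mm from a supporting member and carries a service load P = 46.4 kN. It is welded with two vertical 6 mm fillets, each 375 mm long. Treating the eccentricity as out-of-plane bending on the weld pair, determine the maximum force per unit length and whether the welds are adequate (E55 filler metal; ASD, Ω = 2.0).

E55XX → F_EXX = 550 MPa.
L_w = 2 × 375 = 750 mm; section modulus (unit throat) S = 2 × L²/6 = 46880 mm².
Direct shear f_v = P/L_w = 46.4×10³/750 = 61.87 N/mm.
Moment M = P × e = 46.4×10³ × 275 = 12760000 N·mm; bending f_b = M/S = 272.2 N/mm.
f_max = √(f_v² + f_b²) = √(61.87² + 272.2²) = 279.2 N/mm.
r_n/Ω = (1/2.0) × 0.6 × 550 × (0.707 × 6) = 699.9 N/mm → adequate.

f_max ≈ 279 N/mm; adequate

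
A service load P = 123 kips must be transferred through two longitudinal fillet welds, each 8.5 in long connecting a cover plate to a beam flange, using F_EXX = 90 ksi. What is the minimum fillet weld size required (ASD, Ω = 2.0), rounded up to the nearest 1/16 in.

Total weld length L = 17 in.
Required throat t_e = P × Ω / (0.6 F_EXX × L) = 123 × 2.0 / (0.6 × 90 × 17) = 0.268 in.
Required leg w = t_e / 0.707 = 0.379 in → use 7/16 in.

w = 7/16 in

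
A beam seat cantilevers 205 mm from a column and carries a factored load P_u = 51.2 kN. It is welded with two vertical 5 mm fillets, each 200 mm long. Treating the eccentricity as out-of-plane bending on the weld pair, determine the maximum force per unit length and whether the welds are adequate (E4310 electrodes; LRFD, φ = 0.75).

E43XX → F_EXX = 430 MPa.
L_w = 2 × 200 = 400 mm; section modulus (unit throat) S = 2 × L²/6 = 13330 mm².
Direct shear f_v = P/L_w = 51.2×10³/400 = 128 N/mm.
Moment M = P × e = 51.2×10³ × 205 = 10496000 N·mm; bending f_b = M/S = 787.2 N/mm.
f_max = √(f_v² + f_b²) = √(128² + 787.2²) = 797.5 N/mm.
φr_n = 0.75 × 0.6 × 430 × (0.707 × 5) = 684 N/mm → NOT adequate.

f_max ≈ 798 N/mm; NOT adequate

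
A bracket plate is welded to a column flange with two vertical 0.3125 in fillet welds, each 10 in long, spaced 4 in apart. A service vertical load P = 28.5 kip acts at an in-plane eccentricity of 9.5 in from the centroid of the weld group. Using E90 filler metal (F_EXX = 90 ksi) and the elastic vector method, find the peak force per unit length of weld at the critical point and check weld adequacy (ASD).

f_max ≈ 6.57 kip/in; NOT adequate

Total weld length L_w = 20 in. Treat welds as unit-width lines.
Polar moment about centroid: J = 2[d³/12 + d(b/2)²] = 2[10³/12 + 10×2²] = 246.7 in³.
Direct shear f_v = P/L_w = 28.5 / 20 = 1.425 kip/in (vertical).
Torsion M = P·e = 28.5 × 9.5 = 270.75 kip·in.
Critical point at (x, y) = (2, 5) from centroid. f_tx = M·y/J = 5.488 kip/in; f_ty = M·x/J = 2.195 kip/in.
Resultant f_max = √[f_tx² + (f_v + f_ty)²] = √[5.488² + (1.425 + 2.195)²] = 6.575 kip/in.
Capacity per unit length: r_n/Ω = (1/2.0) × 0.6 × 90 × (0.707 × 0.3125) = 5.965 kip/in.
6.575 > 5.965 → NOT adequate.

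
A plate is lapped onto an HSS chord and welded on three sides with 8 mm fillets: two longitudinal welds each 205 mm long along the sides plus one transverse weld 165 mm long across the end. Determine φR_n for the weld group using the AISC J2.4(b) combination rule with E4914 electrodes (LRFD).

E49XX → F_EXX = 490 MPa.
t_e = 0.707 × 8 = 5.656 mm.
R_nwl = 0.6 × 490 × 5.656 × 410 × 10⁻³ = 681.8 kN (longitudinal, 2 welds).
R_nwt = 0.6 × 490 × 5.656 × 165 × 10⁻³ = 274.4 kN (transverse, base value).
(i) R_nwl + R_nwt = 956.1 kN; (ii) 0.85 R_nwl + 1.5 R_nwt = 991.1 kN.
R_n = max = 991.1 kN [governs: (ii)]; φR_n = 743.3 kN.

φR_n ≈ 743 kN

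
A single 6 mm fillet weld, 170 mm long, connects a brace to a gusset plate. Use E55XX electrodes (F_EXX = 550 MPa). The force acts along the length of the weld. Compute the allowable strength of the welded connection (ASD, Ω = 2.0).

R_n/Ω ≈ 119 kN

Effective throat t_e = 0.707 × 6 = 4.242 mm.
Total length L = 170 mm; A_we = 4.242 × 170 = 721.1 mm².
F_nw = 0.6 F_EXX = 0.6 × 550 = 330 MPa.
R_n = 330 × 721.1 × 10⁻³ = 238 kN; R_n/Ω = 238/2.0 = 119 kN.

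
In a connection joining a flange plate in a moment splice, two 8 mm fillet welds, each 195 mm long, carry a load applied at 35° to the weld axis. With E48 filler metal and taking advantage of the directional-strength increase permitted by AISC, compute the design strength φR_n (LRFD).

φR_n ≈ 580 kN

E48XX → F_EXX = 480 MPa.
t_e = 0.707 × 8 = 5.656 mm; A_we = 5.656 × 390 = 2206 mm².
Directional factor: 1.0 + 0.5 sin^1.5(35°) = 1.217.
F_nw = 0.6 × 480 × 1.217 = 350.6 MPa.
φR_n = 0.75 × 350.6 × 2206 × 10⁻³ = 579.9 kN.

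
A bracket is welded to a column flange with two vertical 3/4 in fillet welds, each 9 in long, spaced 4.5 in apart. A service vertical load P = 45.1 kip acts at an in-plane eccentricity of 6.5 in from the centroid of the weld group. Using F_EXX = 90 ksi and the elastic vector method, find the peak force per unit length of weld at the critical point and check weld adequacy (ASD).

f_max ≈ 8.36 kip/in; adequate

Total weld length L_w = 18 in. Treat welds as unit-width lines.
Polar moment about centroid: J = 2[d³/12 + d(b/2)²] = 2[9³/12 + 9×2.25²] = 212.6 in³.
Direct shear f_v = P/L_w = 45.1 / 18 = 2.506 kip/in (vertical).
Torsion M = P·e = 45.1 × 6.5 = 293.15 kip·in.
Critical point at (x, y) = (2.25, 4.5) from centroid. f_tx = M·y/J = 6.204 kip/in; f_ty = M·x/J = 3.102 kip/in.
Resultant f_max = √[f_tx² + (f_v + f_ty)²] = √[6.204² + (2.506 + 3.102)²] = 8.363 kip/in.
Capacity per unit length: r_n/Ω = (1/2.0) × 0.6 × 90 × (0.707 × 0.75) = 14.32 kip/in.
8.363 ≤ 14.32 → adequate.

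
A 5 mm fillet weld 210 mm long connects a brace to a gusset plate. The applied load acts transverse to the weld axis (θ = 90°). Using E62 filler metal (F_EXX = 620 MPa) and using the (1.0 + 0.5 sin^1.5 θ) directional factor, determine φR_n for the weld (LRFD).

t_e = 0.707 × 5 = 3.535 mm; A_we = 3.535 × 210 = 742.3 mm².
Directional factor: 1.0 + 0.5 sin^1.5(90°) = 1.5.
F_nw = 0.6 × 620 × 1.5 = 558 MPa.
φR_n = 0.75 × 558 × 742.3 × 10⁻³ = 310.7 kN.

φR_n ≈ 311 kN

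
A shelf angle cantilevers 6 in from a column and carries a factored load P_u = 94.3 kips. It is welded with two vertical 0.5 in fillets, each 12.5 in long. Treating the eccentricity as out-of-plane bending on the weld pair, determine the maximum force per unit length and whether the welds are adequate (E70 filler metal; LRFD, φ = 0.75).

E70XX → F_EXX = 70 ksi.
L_w = 2 × 12.5 = 25 in; section modulus (unit throat) S = 2 × L²/6 = 52.08 in².
Direct shear f_v = P/L_w = 94.3/25 = 3.772 kip/in.
Moment M = P × e = 94.3 × 6 = 565.8 kip·in; bending f_b = M/S = 10.86 kip/in.
f_max = √(f_v² + f_b²) = √(3.772² + 10.86²) = 11.5 kip/in.
φr_n = 0.75 × 0.6 × 70 × (0.707 × 0.5) = 11.14 kip/in → NOT adequate.

f_max ≈ 11.5 kip/in; NOT adequate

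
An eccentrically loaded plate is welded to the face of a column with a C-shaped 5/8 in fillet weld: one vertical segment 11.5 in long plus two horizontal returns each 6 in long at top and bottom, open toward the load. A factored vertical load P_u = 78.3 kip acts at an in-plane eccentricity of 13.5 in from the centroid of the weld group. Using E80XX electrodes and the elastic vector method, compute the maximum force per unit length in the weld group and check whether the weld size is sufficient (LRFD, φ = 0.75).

f_max ≈ 14.8 kip/in; adequate

E80XX → F_EXX = 80 ksi.
Total weld length L_w = 23.5 in. Treat welds as unit-width lines.
Centroid: x̄ = 2×6×3 / 23.5 = 1.532 in from the vertical weld.
Polar moment about centroid: J = I_x + I_y = [11.5³/12 + 2×6×5.75²] + [11.5×1.532² + 2(6³/12 + 6×1.468²)] = 612.3 in³.
Direct shear f_v = P/L_w = 78.3 / 23.5 = 3.332 kip/in (vertical).
Torsion M = P·e = 78.3 × 13.5 = 1057 kip·in.
Critical point at (x, y) = (4.468, 5.75) from centroid. f_tx = M·y/J = 9.926 kip/in; f_ty = M·x/J = 7.713 kip/in.
Resultant f_max = √[f_tx² + (f_v + f_ty)²] = √[9.926² + (3.332 + 7.713)²] = 14.85 kip/in.
Capacity per unit length: φr_n = 0.75 × 0.6 × 80 × (0.707 × 0.625) = 15.91 kip/in.
14.85 ≤ 15.91 → adequate.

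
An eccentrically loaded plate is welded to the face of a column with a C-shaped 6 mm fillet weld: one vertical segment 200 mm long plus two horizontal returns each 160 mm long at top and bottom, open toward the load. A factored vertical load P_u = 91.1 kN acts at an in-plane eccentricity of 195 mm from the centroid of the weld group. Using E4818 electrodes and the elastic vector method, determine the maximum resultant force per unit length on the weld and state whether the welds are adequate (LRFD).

E48XX → F_EXX = 480 MPa.
Total weld length L_w = 520 mm. Treat welds as unit-width lines.
Centroid: x̄ = 2×160×80 / 520 = 49.23 mm from the vertical weld.
Polar moment about centroid: J = I_x + I_y = [200³/12 + 2×160×100²] + [200×49.23² + 2(160³/12 + 160×30.77²)] = 5337000 mm³.
Direct shear f_v = P/L_w = 91.1×10³ / 520 = 175.2 N/mm (vertical).
Torsion M = P·e = 91.1×10³ × 195 = 17764000 N·mm.
Critical point at (x, y) = (110.8, 100) from centroid. f_tx = M·y/J = 332.9 N/mm; f_ty = M·x/J = 368.7 N/mm.
Resultant f_max = √[f_tx² + (f_v + f_ty)²] = √[332.9² + (175.2 + 368.7)²] = 637.7 N/mm.
Capacity per unit length: φr_n = 0.75 × 0.6 × 480 × (0.707 × 6) = 916.3 N/mm.
637.7 ≤ 916.3 → adequate.

f_max ≈ 638 N/mm; adequate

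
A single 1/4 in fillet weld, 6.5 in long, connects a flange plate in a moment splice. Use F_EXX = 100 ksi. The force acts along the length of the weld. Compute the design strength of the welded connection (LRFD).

φR_n ≈ 51.7 kips

Effective throat t_e = 0.707 × 0.25 = 0.1767 in.
Total length L = 6.5 in; A_we = 0.1767 × 6.5 = 1.149 in².
F_nw = 0.6 F_EXX = 0.6 × 100 = 60 ksi.
φR_n = 0.75 × 60 × 1.149 = 51.7 kips.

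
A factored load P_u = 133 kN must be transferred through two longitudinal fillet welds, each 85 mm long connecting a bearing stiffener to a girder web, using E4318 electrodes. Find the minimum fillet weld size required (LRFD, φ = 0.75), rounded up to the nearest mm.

E43XX → F_EXX = 430 MPa.
Total weld length L = 170 mm.
Required throat t_e = P_u / (φ × 0.6 F_EXX × L) = 133 / (0.75 × 0.6 × 430 × 170 × 10⁻³) = 4.043 mm.
Required leg w = t_e / 0.707 = 5.719 mm → use 6 mm.

w = 6 mm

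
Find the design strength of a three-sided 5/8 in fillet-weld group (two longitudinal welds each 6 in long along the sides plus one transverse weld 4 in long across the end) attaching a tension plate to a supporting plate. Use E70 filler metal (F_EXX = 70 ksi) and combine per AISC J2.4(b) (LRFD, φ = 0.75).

φR_n ≈ 225 kip

t_e = 0.707 × 0.625 = 0.4419 in.
R_nwl = 0.6 × 70 × 0.4419 × 12 = 222.7 kip (longitudinal, 2 welds).
R_nwt = 0.6 × 70 × 0.4419 × 4 = 74.23 kip (transverse, base value).
(i) R_nwl + R_nwt = 296.9 kip; (ii) 0.85 R_nwl + 1.5 R_nwt = 300.7 kip.
R_n = max = 300.7 kip [governs: (ii)]; φR_n = 225.5 kip.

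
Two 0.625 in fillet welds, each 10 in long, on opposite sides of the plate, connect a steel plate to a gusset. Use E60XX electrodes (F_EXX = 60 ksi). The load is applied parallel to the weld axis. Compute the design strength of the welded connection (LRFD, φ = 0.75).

Effective throat t_e = 0.707 × 0.625 = 0.4419 in.
Total length L = 20 in; A_we = 0.4419 × 20 = 8.837 in².
F_nw = 0.6 F_EXX = 0.6 × 60 = 36 ksi.
φR_n = 0.75 × 36 × 8.837 = 238.6 kips.

φR_n ≈ 239 kips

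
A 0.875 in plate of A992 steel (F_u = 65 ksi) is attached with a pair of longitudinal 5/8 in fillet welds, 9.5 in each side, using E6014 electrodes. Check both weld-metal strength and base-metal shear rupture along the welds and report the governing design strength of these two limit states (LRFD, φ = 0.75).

φR_n ≈ 227 kip (weld metal governs)

E60XX → F_EXX = 60 ksi.
t_e = 0.707 × 0.625 = 0.4419 in; L = 19 in.
Weld metal: φR_n = 0.75 × 0.6 × 60 × 0.4419 × 19 = 226.7 kip.
Base metal (shear rupture): φR_n = 0.75 × 0.6 × 65 × 0.875 × 19 = 486.3 kip.
Governing: weld metal.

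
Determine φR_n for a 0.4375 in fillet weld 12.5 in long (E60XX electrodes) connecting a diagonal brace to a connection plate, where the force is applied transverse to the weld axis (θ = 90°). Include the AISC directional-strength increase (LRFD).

E60XX → F_EXX = 60 ksi.
t_e = 0.707 × 0.4375 = 0.3093 in; A_we = 0.3093 × 12.5 = 3.866 in².
Directional factor: 1.0 + 0.5 sin^1.5(90°) = 1.5.
F_nw = 0.6 × 60 × 1.5 = 54 ksi.
φR_n = 0.75 × 54 × 3.866 = 156.6 kips.

φR_n ≈ 157 kips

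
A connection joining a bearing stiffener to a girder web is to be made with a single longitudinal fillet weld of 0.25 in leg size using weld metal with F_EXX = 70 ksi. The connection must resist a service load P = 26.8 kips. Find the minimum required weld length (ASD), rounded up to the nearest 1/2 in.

L = 7.5 in

Throat t_e = 0.707 × 0.25 = 0.1767 in.
r_n/Ω = (0.6 × 70 × 0.1767) / 2.0 = 3.712 kip/in.
L_req = P / (r_n/Ω) = 26.8 / 3.712 = 7.22 in total.
Round up → use L = 7.5 in.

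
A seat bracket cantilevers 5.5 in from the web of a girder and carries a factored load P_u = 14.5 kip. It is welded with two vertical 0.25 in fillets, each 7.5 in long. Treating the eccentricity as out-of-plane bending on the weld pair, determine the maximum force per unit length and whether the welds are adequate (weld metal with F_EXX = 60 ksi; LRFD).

f_max ≈ 4.36 kip/in; adequate

L_w = 2 × 7.5 = 15 in; section modulus (unit throat) S = 2 × L²/6 = 18.75 in².
Direct shear f_v = P/L_w = 14.5/15 = 0.9667 kip/in.
Moment M = P × e = 14.5 × 5.5 = 79.75 kip·in; bending f_b = M/S = 4.253 kip/in.
f_max = √(f_v² + f_b²) = √(0.9667² + 4.253²) = 4.362 kip/in.
φr_n = 0.75 × 0.6 × 60 × (0.707 × 0.25) = 4.772 kip/in → adequate.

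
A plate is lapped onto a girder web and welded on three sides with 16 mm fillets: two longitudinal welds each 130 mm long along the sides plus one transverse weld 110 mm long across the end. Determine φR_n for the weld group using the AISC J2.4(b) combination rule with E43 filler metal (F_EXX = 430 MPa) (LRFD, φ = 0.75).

φR_n ≈ 845 kN

t_e = 0.707 × 16 = 11.31 mm.
R_nwl = 0.6 × 430 × 11.31 × 260 × 10⁻³ = 758.8 kN (longitudinal, 2 welds).
R_nwt = 0.6 × 430 × 11.31 × 110 × 10⁻³ = 321 kN (transverse, base value).
(i) R_nwl + R_nwt = 1080 kN; (ii) 0.85 R_nwl + 1.5 R_nwt = 1127 kN.
R_n = max = 1127 kN [governs: (ii)]; φR_n = 844.9 kN.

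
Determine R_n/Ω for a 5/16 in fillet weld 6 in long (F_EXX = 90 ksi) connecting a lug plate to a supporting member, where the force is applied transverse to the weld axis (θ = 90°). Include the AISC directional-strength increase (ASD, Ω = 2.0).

t_e = 0.707 × 0.3125 = 0.2209 in; A_we = 0.2209 × 6 = 1.326 in².
Directional factor: 1.0 + 0.5 sin^1.5(90°) = 1.5.
F_nw = 0.6 × 90 × 1.5 = 81 ksi.
R_n/Ω = (81 × 1.326) / 2.0 = 53.69 kips.

R_n/Ω ≈ 53.7 kips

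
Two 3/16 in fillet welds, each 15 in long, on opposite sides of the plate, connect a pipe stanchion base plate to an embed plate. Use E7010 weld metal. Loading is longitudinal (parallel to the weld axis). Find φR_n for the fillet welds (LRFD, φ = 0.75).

E70XX → F_EXX = 70 ksi.
Effective throat t_e = 0.707 × 0.1875 = 0.1326 in.
Total length L = 30 in; A_we = 0.1326 × 30 = 3.977 in².
F_nw = 0.6 F_EXX = 0.6 × 70 = 42 ksi.
φR_n = 0.75 × 42 × 3.977 = 125.3 kips.

φR_n ≈ 125 kips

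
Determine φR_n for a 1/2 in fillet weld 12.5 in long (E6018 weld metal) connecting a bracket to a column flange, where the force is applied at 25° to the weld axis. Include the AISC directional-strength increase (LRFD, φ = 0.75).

E60XX → F_EXX = 60 ksi.
t_e = 0.707 × 0.5 = 0.3535 in; A_we = 0.3535 × 12.5 = 4.419 in².
Directional factor: 1.0 + 0.5 sin^1.5(25°) = 1.137.
F_nw = 0.6 × 60 × 1.137 = 40.95 ksi.
φR_n = 0.75 × 40.95 × 4.419 = 135.7 kips.

φR_n ≈ 136 kips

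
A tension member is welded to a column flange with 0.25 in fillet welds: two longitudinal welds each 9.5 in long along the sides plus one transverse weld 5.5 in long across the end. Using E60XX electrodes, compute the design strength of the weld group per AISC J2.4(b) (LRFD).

E60XX → F_EXX = 60 ksi.
t_e = 0.707 × 0.25 = 0.1767 in.
R_nwl = 0.6 × 60 × 0.1767 × 19 = 120.9 kip (longitudinal, 2 welds).
R_nwt = 0.6 × 60 × 0.1767 × 5.5 = 35 kip (transverse, base value).
(i) R_nwl + R_nwt = 155.9 kip; (ii) 0.85 R_nwl + 1.5 R_nwt = 155.3 kip.
R_n = max = 155.9 kip [governs: (i)]; φR_n = 116.9 kip.

φR_n ≈ 117 kip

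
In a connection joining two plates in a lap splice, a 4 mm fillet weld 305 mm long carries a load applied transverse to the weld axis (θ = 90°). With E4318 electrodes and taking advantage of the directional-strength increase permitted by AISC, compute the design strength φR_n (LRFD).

φR_n ≈ 250 kN

E43XX → F_EXX = 430 MPa.
t_e = 0.707 × 4 = 2.828 mm; A_we = 2.828 × 305 = 862.5 mm².
Directional factor: 1.0 + 0.5 sin^1.5(90°) = 1.5.
F_nw = 0.6 × 430 × 1.5 = 387 MPa.
φR_n = 0.75 × 387 × 862.5 × 10⁻³ = 250.4 kN.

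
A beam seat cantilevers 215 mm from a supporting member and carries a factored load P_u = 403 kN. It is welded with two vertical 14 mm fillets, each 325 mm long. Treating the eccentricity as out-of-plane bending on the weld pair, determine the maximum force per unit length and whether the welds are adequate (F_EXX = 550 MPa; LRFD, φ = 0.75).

L_w = 2 × 325 = 650 mm; section modulus (unit throat) S = 2 × L²/6 = 35210 mm².
Direct shear f_v = P/L_w = 403×10³/650 = 620 N/mm.
Moment M = P × e = 403×10³ × 215 = 86645000 N·mm; bending f_b = M/S = 2461 N/mm.
f_max = √(f_v² + f_b²) = √(620² + 2461²) = 2538 N/mm.
φr_n = 0.75 × 0.6 × 550 × (0.707 × 14) = 2450 N/mm → NOT adequate.

f_max ≈ 2540 N/mm; NOT adequate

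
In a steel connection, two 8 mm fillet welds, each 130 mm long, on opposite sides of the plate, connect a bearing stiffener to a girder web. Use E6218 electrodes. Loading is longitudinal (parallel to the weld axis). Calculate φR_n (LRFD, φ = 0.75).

φR_n ≈ 410 kN

E62XX → F_EXX = 620 MPa.
Effective throat t_e = 0.707 × 8 = 5.656 mm.
Total length L = 260 mm; A_we = 5.656 × 260 = 1471 mm².
F_nw = 0.6 F_EXX = 0.6 × 620 = 372 MPa.
φR_n = 0.75 × 372 × 1471 × 10⁻³ = 410.3 kN.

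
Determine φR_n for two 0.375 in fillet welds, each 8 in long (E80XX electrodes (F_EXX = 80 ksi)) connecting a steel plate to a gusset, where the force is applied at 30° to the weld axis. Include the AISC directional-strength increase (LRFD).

φR_n ≈ 180 kip

t_e = 0.707 × 0.375 = 0.2651 in; A_we = 0.2651 × 16 = 4.242 in².
Directional factor: 1.0 + 0.5 sin^1.5(30°) = 1.177.
F_nw = 0.6 × 80 × 1.177 = 56.49 ksi.
φR_n = 0.75 × 56.49 × 4.242 = 179.7 kip.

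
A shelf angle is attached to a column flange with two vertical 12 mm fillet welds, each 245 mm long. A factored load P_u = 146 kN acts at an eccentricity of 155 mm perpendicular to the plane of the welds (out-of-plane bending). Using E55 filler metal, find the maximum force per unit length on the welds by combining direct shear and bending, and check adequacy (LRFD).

E55XX → F_EXX = 550 MPa.
L_w = 2 × 245 = 490 mm; section modulus (unit throat) S = 2 × L²/6 = 20010 mm².
Direct shear f_v = P/L_w = 146×10³/490 = 298 N/mm.
Moment M = P × e = 146×10³ × 155 = 22630000 N·mm; bending f_b = M/S = 1131 N/mm.
f_max = √(f_v² + f_b²) = √(298² + 1131²) = 1170 N/mm.
φr_n = 0.75 × 0.6 × 550 × (0.707 × 12) = 2100 N/mm → adequate.

f_max ≈ 1170 N/mm; adequate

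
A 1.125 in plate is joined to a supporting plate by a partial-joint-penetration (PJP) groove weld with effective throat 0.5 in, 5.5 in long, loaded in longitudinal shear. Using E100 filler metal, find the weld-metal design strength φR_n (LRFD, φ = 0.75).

φR_n ≈ 124 kip

E100XX → F_EXX = 100 ksi.
Effective throat (given) t_e = 0.5 in.
A_we = 0.5 × 5.5 = 2.75 in².
F_nw = 0.6 F_EXX = 60 ksi.
φR_n = 0.75 × 60 × 2.75 = 123.8 kip.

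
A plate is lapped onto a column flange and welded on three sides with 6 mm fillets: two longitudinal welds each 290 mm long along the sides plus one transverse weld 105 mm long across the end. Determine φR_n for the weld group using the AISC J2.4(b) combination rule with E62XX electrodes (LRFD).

E62XX → F_EXX = 620 MPa.
t_e = 0.707 × 6 = 4.242 mm.
R_nwl = 0.6 × 620 × 4.242 × 580 × 10⁻³ = 915.3 kN (longitudinal, 2 welds).
R_nwt = 0.6 × 620 × 4.242 × 105 × 10⁻³ = 165.7 kN (transverse, base value).
(i) R_nwl + R_nwt = 1081 kN; (ii) 0.85 R_nwl + 1.5 R_nwt = 1027 kN.
R_n = max = 1081 kN [governs: (i)]; φR_n = 810.7 kN.

φR_n ≈ 811 kN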